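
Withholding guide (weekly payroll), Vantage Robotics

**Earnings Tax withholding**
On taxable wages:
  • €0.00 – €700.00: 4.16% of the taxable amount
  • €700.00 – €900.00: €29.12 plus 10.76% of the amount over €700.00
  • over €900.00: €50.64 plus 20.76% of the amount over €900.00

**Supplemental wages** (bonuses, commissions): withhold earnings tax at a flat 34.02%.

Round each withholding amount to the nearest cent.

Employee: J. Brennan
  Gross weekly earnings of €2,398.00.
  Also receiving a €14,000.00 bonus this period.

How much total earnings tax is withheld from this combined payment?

€5,124.42

Earnings Tax: taxable = €2,398.00
  €50.64 + 20.76% × (€2,398.00 − €900.00) = €50.64 + 20.76% × €1,498.00 = €361.62
Supplemental (34.02% flat on bonus): 34.02% × €14,000.00 = €4,762.80
Total earnings tax: €361.62 + €4,762.80 = €5,124.42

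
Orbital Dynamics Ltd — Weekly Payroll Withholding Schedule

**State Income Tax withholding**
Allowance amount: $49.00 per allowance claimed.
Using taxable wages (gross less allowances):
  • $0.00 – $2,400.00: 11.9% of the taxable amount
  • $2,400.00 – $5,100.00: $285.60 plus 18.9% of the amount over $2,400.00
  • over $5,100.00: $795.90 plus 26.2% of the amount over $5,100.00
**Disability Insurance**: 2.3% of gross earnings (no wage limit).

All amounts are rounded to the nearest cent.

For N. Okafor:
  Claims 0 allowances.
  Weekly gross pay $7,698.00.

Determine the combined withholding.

$1,653.63

State Income Tax: taxable = $7,698.00
  $795.90 + 26.2% × ($7,698.00 − $5,100.00) = $795.90 + 26.2% × $2,598.00 = $1,476.58
Disability Insurance: 2.3% × $7,698.00 = $177.05
Total: $1,476.58 + $177.05 = $1,653.63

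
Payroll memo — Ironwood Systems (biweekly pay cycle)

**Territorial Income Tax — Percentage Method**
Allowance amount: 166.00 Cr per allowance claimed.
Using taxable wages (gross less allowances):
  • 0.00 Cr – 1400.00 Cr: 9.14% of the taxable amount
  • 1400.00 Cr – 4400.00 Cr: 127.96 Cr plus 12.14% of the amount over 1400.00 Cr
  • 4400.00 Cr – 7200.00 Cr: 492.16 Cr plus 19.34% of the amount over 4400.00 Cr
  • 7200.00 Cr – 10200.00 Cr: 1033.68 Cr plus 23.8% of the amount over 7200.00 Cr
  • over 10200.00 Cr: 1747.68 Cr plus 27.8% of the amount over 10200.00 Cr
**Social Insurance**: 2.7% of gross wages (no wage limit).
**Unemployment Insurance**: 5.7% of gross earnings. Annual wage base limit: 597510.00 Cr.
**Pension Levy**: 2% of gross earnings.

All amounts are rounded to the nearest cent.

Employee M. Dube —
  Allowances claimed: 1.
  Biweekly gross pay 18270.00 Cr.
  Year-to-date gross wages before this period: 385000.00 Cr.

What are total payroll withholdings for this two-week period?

5845.07 Cr

Territorial Income Tax: taxable = 18270.00 Cr − 1×166.00 Cr = 18104.00 Cr
  1747.68 Cr + 27.8% × (18104.00 Cr − 10200.00 Cr) = 1747.68 Cr + 27.8% × 7904.00 Cr = 3944.99 Cr
Social Insurance: 2.7% × 18270.00 Cr = 493.29 Cr
Unemployment Insurance: 5.7% × 18270.00 Cr = 1041.39 Cr
Pension Levy: 2% × 18270.00 Cr = 365.40 Cr
Total: 3944.99 Cr + 493.29 Cr + 1041.39 Cr + 365.40 Cr = 5845.07 Cr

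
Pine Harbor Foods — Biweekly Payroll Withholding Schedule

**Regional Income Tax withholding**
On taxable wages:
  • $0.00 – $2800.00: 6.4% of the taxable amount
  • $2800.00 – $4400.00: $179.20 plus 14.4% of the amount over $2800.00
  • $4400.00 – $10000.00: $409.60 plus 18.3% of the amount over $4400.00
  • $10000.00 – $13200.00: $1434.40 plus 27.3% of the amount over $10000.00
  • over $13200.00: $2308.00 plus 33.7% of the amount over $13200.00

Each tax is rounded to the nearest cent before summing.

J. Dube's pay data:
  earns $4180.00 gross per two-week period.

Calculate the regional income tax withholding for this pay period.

Regional Income Tax: taxable = $4180.00
  $179.20 + 14.4% × ($4180.00 − $2800.00) = $179.20 + 14.4% × $1380.00 = $377.92

$377.92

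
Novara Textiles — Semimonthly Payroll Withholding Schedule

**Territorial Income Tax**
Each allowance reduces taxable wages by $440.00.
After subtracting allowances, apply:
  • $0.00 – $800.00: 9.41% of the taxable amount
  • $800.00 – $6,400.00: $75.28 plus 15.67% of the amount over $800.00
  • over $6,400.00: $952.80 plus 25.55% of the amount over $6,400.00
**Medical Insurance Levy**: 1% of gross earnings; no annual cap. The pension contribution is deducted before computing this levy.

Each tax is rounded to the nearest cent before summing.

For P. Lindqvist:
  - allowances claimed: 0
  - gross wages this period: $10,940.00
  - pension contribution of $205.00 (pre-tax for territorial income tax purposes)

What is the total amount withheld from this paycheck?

Territorial Income Tax: taxable = $10,940.00 − $205.00 = $10,735.00
  $952.80 + 25.55% × ($10,735.00 − $6,400.00) = $952.80 + 25.55% × $4,335.00 = $2,060.39
Medical Insurance Levy: 1% × $10,735.00 = $107.35
Total: $2,060.39 + $107.35 = $2,167.74

$2,167.74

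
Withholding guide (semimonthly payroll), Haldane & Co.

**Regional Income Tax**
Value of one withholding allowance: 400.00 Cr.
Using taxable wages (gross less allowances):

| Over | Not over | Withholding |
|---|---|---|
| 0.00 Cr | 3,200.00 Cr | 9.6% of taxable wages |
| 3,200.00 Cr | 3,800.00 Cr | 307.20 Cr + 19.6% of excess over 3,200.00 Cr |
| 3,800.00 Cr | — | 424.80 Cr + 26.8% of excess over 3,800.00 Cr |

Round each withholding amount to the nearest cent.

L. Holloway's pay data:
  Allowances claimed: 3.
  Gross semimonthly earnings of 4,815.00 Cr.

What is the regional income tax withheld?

Regional Income Tax: taxable = 4,815.00 Cr − 3×400.00 Cr = 3,615.00 Cr
  307.20 Cr + 19.6% × (3,615.00 Cr − 3,200.00 Cr) = 307.20 Cr + 19.6% × 415.00 Cr = 388.54 Cr

388.54 Cr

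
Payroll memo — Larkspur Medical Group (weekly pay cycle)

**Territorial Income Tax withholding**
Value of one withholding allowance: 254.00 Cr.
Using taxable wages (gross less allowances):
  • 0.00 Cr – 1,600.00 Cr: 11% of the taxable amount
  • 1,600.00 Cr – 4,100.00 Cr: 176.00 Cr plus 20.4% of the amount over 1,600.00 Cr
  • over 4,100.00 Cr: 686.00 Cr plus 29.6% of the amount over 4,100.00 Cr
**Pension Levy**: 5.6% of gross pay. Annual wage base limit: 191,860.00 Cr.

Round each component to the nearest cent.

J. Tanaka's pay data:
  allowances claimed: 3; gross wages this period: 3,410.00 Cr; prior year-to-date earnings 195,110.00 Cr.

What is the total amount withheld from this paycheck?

389.79 Cr

Territorial Income Tax: taxable = 3,410.00 Cr − 3×254.00 Cr = 2,648.00 Cr
  176.00 Cr + 20.4% × (2,648.00 Cr − 1,600.00 Cr) = 176.00 Cr + 20.4% × 1,048.00 Cr = 389.79 Cr
Pension Levy: YTD 195,110.00 Cr ≥ cap 191,860.00 Cr → 0.00 Cr
Total: 389.79 Cr + 0.00 Cr = 389.79 Cr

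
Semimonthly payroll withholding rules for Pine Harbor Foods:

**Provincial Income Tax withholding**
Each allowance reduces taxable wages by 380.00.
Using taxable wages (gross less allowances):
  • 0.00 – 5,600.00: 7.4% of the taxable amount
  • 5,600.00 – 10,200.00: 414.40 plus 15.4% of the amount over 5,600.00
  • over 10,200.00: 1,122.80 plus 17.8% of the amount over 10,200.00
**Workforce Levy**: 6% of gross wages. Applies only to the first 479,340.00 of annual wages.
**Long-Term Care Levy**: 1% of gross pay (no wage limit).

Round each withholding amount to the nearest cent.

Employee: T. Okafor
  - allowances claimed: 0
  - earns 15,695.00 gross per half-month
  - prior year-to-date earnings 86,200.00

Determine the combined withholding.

3,199.56

Provincial Income Tax: taxable = 15,695.00
  1,122.80 + 17.8% × (15,695.00 − 10,200.00) = 1,122.80 + 17.8% × 5,495.00 = 2,100.91
Workforce Levy: 6% × 15,695.00 = 941.70
Long-Term Care Levy: 1% × 15,695.00 = 156.95
Total: 2,100.91 + 941.70 + 156.95 = 3,199.56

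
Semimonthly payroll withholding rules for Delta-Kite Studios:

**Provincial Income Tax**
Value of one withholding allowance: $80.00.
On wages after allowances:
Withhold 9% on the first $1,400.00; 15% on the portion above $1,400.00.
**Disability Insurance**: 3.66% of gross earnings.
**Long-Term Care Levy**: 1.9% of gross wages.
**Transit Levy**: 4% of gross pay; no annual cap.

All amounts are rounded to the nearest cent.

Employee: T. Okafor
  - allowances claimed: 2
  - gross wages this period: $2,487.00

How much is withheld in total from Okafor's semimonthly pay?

Provincial Income Tax: taxable = $2,487.00 − 2×$80.00 = $2,327.00
  $126.00 + 15% × ($2,327.00 − $1,400.00) = $126.00 + 15% × $927.00 = $265.05
Disability Insurance: 3.66% × $2,487.00 = $91.02
Long-Term Care Levy: 1.9% × $2,487.00 = $47.25
Transit Levy: 4% × $2,487.00 = $99.48
Total: $265.05 + $91.02 + $47.25 + $99.48 = $502.80

$502.80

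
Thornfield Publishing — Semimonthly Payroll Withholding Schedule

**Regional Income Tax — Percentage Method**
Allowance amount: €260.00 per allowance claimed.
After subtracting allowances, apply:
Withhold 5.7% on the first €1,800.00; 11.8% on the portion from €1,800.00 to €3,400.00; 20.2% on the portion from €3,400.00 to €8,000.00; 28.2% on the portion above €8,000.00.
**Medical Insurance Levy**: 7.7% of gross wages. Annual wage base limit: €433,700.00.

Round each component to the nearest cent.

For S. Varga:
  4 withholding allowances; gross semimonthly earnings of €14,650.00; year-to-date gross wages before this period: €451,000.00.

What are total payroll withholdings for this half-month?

€2,802.62

Regional Income Tax: taxable = €14,650.00 − 4×€260.00 = €13,610.00
  €1,220.60 + 28.2% × (€13,610.00 − €8,000.00) = €1,220.60 + 28.2% × €5,610.00 = €2,802.62
Medical Insurance Levy: YTD €451,000.00 ≥ cap €433,700.00 → €0.00
Total: €2,802.62 + €0.00 = €2,802.62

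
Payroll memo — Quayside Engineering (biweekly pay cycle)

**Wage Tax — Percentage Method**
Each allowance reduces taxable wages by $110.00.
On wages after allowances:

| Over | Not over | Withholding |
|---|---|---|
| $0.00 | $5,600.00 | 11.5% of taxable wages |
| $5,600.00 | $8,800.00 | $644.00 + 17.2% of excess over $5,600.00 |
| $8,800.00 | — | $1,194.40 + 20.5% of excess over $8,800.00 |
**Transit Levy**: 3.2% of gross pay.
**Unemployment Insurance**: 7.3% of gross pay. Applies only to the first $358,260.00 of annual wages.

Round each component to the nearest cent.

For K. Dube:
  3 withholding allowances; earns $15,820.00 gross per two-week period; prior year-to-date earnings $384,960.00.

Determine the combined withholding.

Wage Tax: taxable = $15,820.00 − 3×$110.00 = $15,490.00
  $1,194.40 + 20.5% × ($15,490.00 − $8,800.00) = $1,194.40 + 20.5% × $6,690.00 = $2,565.85
Transit Levy: 3.2% × $15,820.00 = $506.24
Unemployment Insurance: YTD $384,960.00 ≥ cap $358,260.00 → $0.00
Total: $2,565.85 + $506.24 + $0.00 = $3,072.09

$3,072.09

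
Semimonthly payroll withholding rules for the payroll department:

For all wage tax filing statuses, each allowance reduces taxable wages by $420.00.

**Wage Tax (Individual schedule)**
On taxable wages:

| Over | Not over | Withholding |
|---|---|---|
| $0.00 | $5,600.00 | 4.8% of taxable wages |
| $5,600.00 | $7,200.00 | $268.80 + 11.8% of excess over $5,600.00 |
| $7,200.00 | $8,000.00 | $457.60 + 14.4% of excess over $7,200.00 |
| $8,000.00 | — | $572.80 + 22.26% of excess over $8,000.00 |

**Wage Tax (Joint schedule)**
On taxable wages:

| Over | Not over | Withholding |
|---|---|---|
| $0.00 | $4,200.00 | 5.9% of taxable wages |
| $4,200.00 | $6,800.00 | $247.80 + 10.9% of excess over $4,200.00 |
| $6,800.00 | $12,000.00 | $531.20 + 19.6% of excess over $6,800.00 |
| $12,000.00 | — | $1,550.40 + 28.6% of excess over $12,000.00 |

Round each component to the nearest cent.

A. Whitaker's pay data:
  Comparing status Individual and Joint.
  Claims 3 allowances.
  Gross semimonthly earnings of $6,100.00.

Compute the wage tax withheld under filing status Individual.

$232.32

Wage Tax (Individual): taxable = $6,100.00 − 3×$420.00 = $4,840.00
  4.8% × $4,840.00 = $232.32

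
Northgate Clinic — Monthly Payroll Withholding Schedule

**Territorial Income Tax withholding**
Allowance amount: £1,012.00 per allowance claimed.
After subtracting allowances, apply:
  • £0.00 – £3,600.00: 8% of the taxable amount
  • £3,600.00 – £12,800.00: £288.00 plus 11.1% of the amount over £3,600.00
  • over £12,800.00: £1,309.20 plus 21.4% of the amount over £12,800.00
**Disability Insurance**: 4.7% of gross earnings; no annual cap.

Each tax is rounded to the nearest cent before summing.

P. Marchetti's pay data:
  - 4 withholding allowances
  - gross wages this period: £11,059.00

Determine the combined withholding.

Territorial Income Tax: taxable = £11,059.00 − 4×£1,012.00 = £7,011.00
  £288.00 + 11.1% × (£7,011.00 − £3,600.00) = £288.00 + 11.1% × £3,411.00 = £666.62
Disability Insurance: 4.7% × £11,059.00 = £519.77
Total: £666.62 + £519.77 = £1,186.39

£1,186.39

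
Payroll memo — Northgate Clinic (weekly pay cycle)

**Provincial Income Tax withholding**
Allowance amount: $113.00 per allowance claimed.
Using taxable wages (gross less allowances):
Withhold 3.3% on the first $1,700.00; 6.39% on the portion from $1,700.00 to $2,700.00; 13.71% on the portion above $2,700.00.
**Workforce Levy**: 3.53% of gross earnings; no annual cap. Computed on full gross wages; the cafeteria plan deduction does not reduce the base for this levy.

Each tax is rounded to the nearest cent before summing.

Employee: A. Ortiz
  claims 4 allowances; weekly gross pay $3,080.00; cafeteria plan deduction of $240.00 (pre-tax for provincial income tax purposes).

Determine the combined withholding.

$208.78

Provincial Income Tax: taxable = $3,080.00 − $240.00 − 4×$113.00 = $2,388.00
  $56.10 + 6.39% × ($2,388.00 − $1,700.00) = $56.10 + 6.39% × $688.00 = $100.06
Workforce Levy: 3.53% × $3,080.00 = $108.72
Total: $100.06 + $108.72 = $208.78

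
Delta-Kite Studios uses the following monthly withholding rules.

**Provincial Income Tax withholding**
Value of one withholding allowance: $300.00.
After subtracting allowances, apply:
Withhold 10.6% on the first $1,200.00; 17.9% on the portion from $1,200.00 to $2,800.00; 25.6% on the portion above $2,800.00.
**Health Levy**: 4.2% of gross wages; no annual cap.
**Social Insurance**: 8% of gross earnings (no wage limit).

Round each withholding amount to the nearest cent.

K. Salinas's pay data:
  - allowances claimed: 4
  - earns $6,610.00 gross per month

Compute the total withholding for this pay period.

$1,888.18

Provincial Income Tax: taxable = $6,610.00 − 4×$300.00 = $5,410.00
  $413.60 + 25.6% × ($5,410.00 − $2,800.00) = $413.60 + 25.6% × $2,610.00 = $1,081.76
Health Levy: 4.2% × $6,610.00 = $277.62
Social Insurance: 8% × $6,610.00 = $528.80
Total: $1,081.76 + $277.62 + $528.80 = $1,888.18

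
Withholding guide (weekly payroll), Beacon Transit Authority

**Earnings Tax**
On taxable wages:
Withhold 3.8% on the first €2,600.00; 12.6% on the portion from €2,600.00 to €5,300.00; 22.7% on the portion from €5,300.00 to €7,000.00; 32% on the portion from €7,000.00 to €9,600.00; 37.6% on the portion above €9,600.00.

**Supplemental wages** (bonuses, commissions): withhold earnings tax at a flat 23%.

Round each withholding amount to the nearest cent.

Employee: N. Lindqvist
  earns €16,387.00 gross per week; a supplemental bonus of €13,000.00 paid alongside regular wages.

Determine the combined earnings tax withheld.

€7,198.81

Earnings Tax: taxable = €16,387.00
  €1,656.90 + 37.6% × (€16,387.00 − €9,600.00) = €1,656.90 + 37.6% × €6,787.00 = €4,208.81
Supplemental (23% flat on bonus): 23% × €13,000.00 = €2,990.00
Total earnings tax: €4,208.81 + €2,990.00 = €7,198.81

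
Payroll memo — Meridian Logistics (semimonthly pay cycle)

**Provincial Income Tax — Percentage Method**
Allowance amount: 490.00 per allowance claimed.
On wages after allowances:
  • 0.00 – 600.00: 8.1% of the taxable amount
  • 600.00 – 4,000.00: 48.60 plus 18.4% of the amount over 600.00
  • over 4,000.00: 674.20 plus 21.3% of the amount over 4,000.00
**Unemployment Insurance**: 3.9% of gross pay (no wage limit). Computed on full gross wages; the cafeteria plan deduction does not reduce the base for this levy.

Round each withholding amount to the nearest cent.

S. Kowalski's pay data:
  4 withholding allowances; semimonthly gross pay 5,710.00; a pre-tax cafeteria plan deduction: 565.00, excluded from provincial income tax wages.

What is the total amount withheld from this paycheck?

Provincial Income Tax: taxable = 5,710.00 − 565.00 − 4×490.00 = 3,185.00
  48.60 + 18.4% × (3,185.00 − 600.00) = 48.60 + 18.4% × 2,585.00 = 524.24
Unemployment Insurance: 3.9% × 5,710.00 = 222.69
Total: 524.24 + 222.69 = 746.93

746.93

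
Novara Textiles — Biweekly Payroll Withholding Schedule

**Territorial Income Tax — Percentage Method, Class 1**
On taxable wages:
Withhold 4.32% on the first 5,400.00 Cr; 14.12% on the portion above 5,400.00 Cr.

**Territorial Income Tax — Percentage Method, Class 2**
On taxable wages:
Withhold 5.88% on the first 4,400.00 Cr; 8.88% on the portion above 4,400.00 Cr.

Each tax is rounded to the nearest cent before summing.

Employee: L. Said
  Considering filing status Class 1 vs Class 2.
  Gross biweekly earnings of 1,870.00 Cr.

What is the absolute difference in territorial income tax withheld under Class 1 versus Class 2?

29.18 Cr

Territorial Income Tax (Class 1): taxable = 1,870.00 Cr
  4.32% × 1,870.00 Cr = 80.78 Cr
Territorial Income Tax (Class 2): taxable = 1,870.00 Cr
  5.88% × 1,870.00 Cr = 109.96 Cr
Difference: |80.78 Cr − 109.96 Cr| = 29.18 Cr (higher under Class 2)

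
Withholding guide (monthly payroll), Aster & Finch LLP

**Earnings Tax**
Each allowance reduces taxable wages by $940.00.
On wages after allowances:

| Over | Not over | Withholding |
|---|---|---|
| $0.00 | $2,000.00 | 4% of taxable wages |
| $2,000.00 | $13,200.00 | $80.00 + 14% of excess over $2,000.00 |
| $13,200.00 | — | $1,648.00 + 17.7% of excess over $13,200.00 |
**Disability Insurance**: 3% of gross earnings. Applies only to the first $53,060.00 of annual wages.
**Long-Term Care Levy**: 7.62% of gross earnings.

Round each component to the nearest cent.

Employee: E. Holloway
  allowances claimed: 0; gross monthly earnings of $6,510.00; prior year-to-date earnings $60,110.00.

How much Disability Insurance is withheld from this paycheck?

$0.00

Disability Insurance: YTD $60,110.00 ≥ cap $53,060.00 → $0.00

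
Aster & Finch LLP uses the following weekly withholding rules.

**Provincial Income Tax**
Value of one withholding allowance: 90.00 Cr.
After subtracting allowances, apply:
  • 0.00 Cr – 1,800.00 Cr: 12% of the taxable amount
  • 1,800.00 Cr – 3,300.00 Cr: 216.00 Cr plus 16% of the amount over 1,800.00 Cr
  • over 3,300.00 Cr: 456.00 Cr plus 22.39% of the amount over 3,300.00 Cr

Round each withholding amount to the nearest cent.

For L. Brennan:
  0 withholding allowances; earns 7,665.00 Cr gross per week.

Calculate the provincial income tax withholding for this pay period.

1,433.32 Cr

Provincial Income Tax: taxable = 7,665.00 Cr
  456.00 Cr + 22.39% × (7,665.00 Cr − 3,300.00 Cr) = 456.00 Cr + 22.39% × 4,365.00 Cr = 1,433.32 Cr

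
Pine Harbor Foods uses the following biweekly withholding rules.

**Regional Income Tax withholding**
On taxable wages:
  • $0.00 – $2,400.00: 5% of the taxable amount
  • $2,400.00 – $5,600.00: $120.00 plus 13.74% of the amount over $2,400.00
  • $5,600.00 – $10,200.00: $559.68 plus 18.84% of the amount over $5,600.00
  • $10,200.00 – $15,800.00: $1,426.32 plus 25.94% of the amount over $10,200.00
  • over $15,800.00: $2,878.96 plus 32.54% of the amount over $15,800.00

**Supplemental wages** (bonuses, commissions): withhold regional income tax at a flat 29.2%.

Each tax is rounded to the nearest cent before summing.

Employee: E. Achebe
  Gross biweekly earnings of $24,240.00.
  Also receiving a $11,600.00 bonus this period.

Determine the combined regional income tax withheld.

Regional Income Tax: taxable = $24,240.00
  $2,878.96 + 32.54% × ($24,240.00 − $15,800.00) = $2,878.96 + 32.54% × $8,440.00 = $5,625.34
Supplemental (29.2% flat on bonus): 29.2% × $11,600.00 = $3,387.20
Total regional income tax: $5,625.34 + $3,387.20 = $9,012.54

$9,012.54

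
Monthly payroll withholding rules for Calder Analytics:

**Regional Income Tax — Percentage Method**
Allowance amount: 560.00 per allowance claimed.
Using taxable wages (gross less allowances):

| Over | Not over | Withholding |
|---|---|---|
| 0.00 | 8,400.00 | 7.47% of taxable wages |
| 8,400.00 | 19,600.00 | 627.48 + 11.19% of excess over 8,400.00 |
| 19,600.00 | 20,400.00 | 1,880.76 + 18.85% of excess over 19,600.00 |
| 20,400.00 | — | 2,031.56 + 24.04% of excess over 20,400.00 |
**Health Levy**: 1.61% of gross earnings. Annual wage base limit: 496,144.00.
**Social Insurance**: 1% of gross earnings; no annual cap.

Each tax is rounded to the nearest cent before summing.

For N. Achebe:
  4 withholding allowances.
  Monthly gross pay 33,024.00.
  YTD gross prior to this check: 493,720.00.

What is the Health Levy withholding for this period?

39.03

Health Levy: cap 496,144.00 − YTD 493,720.00 = 2,424.00 subject; 1.61% × 2,424.00 = 39.03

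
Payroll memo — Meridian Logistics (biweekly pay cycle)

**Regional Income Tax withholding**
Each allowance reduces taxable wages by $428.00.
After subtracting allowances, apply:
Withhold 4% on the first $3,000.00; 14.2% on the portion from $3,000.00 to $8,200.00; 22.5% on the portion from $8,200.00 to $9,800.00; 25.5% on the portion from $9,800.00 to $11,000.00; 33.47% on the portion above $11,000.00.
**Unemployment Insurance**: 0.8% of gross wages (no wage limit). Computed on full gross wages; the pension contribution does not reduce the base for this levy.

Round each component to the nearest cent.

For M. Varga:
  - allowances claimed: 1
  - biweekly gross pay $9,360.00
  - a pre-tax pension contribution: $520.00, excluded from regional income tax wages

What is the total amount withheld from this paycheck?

Regional Income Tax: taxable = $9,360.00 − $520.00 − 1×$428.00 = $8,412.00
  $858.40 + 22.5% × ($8,412.00 − $8,200.00) = $858.40 + 22.5% × $212.00 = $906.10
Unemployment Insurance: 0.8% × $9,360.00 = $74.88
Total: $906.10 + $74.88 = $980.98

$980.98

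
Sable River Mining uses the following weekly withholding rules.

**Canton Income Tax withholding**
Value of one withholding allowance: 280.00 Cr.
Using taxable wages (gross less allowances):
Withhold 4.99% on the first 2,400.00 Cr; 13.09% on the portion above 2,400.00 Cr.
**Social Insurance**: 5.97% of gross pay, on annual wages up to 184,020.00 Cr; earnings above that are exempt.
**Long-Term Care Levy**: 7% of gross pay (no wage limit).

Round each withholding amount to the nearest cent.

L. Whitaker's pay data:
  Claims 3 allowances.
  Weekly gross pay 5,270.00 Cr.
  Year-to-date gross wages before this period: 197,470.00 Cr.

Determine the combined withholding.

754.39 Cr

Canton Income Tax: taxable = 5,270.00 Cr − 3×280.00 Cr = 4,430.00 Cr
  119.76 Cr + 13.09% × (4,430.00 Cr − 2,400.00 Cr) = 119.76 Cr + 13.09% × 2,030.00 Cr = 385.49 Cr
Social Insurance: YTD 197,470.00 Cr ≥ cap 184,020.00 Cr → 0.00 Cr
Long-Term Care Levy: 7% × 5,270.00 Cr = 368.90 Cr
Total: 385.49 Cr + 0.00 Cr + 368.90 Cr = 754.39 Cr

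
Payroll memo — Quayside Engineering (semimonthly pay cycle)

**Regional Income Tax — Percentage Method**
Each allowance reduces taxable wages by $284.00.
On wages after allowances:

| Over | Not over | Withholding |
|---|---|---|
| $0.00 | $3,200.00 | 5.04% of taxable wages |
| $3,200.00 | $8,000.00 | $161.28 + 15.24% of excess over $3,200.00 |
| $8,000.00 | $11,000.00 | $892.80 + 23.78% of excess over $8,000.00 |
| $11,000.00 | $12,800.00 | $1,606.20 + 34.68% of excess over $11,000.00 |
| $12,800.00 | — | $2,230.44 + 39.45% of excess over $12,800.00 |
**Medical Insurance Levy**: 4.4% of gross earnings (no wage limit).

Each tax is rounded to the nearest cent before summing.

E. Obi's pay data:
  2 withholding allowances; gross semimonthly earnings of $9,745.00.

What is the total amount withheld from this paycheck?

$1,601.47

Regional Income Tax: taxable = $9,745.00 − 2×$284.00 = $9,177.00
  $892.80 + 23.78% × ($9,177.00 − $8,000.00) = $892.80 + 23.78% × $1,177.00 = $1,172.69
Medical Insurance Levy: 4.4% × $9,745.00 = $428.78
Total: $1,172.69 + $428.78 = $1,601.47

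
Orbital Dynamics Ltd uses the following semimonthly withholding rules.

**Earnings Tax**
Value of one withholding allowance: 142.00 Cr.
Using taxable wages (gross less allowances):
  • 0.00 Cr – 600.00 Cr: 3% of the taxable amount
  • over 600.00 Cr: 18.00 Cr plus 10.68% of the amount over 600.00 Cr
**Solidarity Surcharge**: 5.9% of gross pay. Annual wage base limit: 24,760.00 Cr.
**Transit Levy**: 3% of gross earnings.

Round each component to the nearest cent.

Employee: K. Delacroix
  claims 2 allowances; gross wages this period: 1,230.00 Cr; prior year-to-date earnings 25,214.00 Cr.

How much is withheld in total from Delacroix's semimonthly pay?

91.85 Cr

Earnings Tax: taxable = 1,230.00 Cr − 2×142.00 Cr = 946.00 Cr
  18.00 Cr + 10.68% × (946.00 Cr − 600.00 Cr) = 18.00 Cr + 10.68% × 346.00 Cr = 54.95 Cr
Solidarity Surcharge: YTD 25,214.00 Cr ≥ cap 24,760.00 Cr → 0.00 Cr
Transit Levy: 3% × 1,230.00 Cr = 36.90 Cr
Total: 54.95 Cr + 0.00 Cr + 36.90 Cr = 91.85 Cr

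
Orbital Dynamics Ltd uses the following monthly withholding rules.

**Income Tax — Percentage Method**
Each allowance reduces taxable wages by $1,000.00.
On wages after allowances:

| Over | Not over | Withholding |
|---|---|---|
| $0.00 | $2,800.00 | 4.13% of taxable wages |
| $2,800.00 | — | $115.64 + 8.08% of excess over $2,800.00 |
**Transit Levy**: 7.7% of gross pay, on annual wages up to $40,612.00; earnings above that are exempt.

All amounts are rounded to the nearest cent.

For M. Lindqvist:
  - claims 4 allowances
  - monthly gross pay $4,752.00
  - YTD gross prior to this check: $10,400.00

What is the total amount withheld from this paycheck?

$396.96

Income Tax: taxable = $4,752.00 − 4×$1,000.00 = $752.00
  4.13% × $752.00 = $31.06
Transit Levy: 7.7% × $4,752.00 = $365.90
Total: $31.06 + $365.90 = $396.96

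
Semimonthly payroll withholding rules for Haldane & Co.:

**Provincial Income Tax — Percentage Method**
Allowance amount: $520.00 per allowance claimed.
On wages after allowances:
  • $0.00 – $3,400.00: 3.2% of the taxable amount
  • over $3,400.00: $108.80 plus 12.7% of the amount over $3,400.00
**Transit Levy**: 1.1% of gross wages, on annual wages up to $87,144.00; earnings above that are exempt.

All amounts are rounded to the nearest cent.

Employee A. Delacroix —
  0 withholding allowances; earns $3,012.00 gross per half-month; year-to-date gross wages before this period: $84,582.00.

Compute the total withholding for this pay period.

$124.56

Provincial Income Tax: taxable = $3,012.00
  3.2% × $3,012.00 = $96.38
Transit Levy: cap $87,144.00 − YTD $84,582.00 = $2,562.00 subject; 1.1% × $2,562.00 = $28.18
Total: $96.38 + $28.18 = $124.56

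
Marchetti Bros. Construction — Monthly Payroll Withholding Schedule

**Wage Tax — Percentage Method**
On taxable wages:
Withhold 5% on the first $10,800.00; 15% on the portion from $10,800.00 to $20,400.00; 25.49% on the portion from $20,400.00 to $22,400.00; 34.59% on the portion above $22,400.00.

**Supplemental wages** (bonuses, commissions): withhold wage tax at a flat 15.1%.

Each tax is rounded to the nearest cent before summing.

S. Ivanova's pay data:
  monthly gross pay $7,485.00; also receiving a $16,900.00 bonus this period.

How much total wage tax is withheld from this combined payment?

Wage Tax: taxable = $7,485.00
  5% × $7,485.00 = $374.25
Supplemental (15.1% flat on bonus): 15.1% × $16,900.00 = $2,551.90
Total wage tax: $374.25 + $2,551.90 = $2,926.15

$2,926.15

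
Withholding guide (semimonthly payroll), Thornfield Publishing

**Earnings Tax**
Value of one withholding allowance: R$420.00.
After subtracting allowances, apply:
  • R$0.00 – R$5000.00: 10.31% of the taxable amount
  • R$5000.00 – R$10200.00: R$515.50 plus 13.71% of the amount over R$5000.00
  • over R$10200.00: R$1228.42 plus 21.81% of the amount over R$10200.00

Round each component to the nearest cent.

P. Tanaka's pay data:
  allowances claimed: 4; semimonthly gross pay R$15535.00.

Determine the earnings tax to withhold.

R$2025.58

Earnings Tax: taxable = R$15535.00 − 4×R$420.00 = R$13855.00
  R$1228.42 + 21.81% × (R$13855.00 − R$10200.00) = R$1228.42 + 21.81% × R$3655.00 = R$2025.58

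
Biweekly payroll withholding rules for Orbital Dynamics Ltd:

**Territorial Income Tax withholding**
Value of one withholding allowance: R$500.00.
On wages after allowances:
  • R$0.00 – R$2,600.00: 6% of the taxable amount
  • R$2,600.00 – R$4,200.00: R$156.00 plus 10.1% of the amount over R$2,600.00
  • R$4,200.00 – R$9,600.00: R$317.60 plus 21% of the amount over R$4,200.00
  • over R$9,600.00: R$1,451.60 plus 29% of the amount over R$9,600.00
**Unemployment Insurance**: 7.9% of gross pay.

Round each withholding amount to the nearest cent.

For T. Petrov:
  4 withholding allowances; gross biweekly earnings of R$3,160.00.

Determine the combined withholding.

Territorial Income Tax: taxable = R$3,160.00 − 4×R$500.00 = R$1,160.00
  6% × R$1,160.00 = R$69.60
Unemployment Insurance: 7.9% × R$3,160.00 = R$249.64
Total: R$69.60 + R$249.64 = R$319.24

R$319.24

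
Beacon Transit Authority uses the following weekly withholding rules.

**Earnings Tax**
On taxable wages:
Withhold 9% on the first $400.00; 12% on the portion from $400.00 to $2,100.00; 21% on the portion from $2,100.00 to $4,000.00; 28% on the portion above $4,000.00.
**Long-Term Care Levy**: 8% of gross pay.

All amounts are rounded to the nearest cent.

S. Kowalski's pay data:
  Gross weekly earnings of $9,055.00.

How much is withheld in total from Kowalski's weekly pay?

Earnings Tax: taxable = $9,055.00
  $639.00 + 28% × ($9,055.00 − $4,000.00) = $639.00 + 28% × $5,055.00 = $2,054.40
Long-Term Care Levy: 8% × $9,055.00 = $724.40
Total: $2,054.40 + $724.40 = $2,778.80

$2,778.80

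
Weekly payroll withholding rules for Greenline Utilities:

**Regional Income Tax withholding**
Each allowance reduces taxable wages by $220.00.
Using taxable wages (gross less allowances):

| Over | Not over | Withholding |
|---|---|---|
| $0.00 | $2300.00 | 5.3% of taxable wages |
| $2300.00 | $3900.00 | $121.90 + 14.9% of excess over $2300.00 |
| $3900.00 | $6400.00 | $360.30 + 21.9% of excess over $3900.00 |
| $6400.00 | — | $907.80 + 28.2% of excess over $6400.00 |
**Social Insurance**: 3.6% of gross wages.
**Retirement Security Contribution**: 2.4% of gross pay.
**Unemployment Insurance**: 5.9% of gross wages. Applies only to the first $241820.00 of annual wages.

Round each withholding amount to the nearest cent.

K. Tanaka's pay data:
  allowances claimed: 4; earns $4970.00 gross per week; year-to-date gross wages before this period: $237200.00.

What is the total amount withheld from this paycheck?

$972.69

Regional Income Tax: taxable = $4970.00 − 4×$220.00 = $4090.00
  $360.30 + 21.9% × ($4090.00 − $3900.00) = $360.30 + 21.9% × $190.00 = $401.91
Social Insurance: 3.6% × $4970.00 = $178.92
Retirement Security Contribution: 2.4% × $4970.00 = $119.28
Unemployment Insurance: cap $241820.00 − YTD $237200.00 = $4620.00 subject; 5.9% × $4620.00 = $272.58
Total: $401.91 + $178.92 + $119.28 + $272.58 = $972.69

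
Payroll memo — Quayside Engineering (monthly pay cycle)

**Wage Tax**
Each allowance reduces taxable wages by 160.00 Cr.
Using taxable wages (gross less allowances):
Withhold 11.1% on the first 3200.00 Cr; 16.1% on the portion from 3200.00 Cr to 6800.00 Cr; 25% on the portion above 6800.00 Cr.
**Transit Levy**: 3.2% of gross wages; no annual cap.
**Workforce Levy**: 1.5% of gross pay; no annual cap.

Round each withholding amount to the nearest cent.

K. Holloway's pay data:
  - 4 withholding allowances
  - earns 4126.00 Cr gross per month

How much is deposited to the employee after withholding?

3530.83 Cr

Wage Tax: taxable = 4126.00 Cr − 4×160.00 Cr = 3486.00 Cr
  355.20 Cr + 16.1% × (3486.00 Cr − 3200.00 Cr) = 355.20 Cr + 16.1% × 286.00 Cr = 401.25 Cr
Transit Levy: 3.2% × 4126.00 Cr = 132.03 Cr
Workforce Levy: 1.5% × 4126.00 Cr = 61.89 Cr
Total withheld: 401.25 Cr + 132.03 Cr + 61.89 Cr = 595.17 Cr
Net pay: 4126.00 Cr − 595.17 Cr = 3530.83 Cr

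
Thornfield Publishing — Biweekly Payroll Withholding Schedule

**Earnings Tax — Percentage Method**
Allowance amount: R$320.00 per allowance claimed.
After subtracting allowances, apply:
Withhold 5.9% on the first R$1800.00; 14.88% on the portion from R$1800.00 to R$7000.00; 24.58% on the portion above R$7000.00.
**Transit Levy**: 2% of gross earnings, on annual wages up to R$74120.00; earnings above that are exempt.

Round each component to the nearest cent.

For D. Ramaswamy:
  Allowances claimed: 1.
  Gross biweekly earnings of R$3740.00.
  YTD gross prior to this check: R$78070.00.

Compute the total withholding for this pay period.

R$347.26

Earnings Tax: taxable = R$3740.00 − 1×R$320.00 = R$3420.00
  R$106.20 + 14.88% × (R$3420.00 − R$1800.00) = R$106.20 + 14.88% × R$1620.00 = R$347.26
Transit Levy: YTD R$78070.00 ≥ cap R$74120.00 → R$0.00
Total: R$347.26 + R$0.00 = R$347.26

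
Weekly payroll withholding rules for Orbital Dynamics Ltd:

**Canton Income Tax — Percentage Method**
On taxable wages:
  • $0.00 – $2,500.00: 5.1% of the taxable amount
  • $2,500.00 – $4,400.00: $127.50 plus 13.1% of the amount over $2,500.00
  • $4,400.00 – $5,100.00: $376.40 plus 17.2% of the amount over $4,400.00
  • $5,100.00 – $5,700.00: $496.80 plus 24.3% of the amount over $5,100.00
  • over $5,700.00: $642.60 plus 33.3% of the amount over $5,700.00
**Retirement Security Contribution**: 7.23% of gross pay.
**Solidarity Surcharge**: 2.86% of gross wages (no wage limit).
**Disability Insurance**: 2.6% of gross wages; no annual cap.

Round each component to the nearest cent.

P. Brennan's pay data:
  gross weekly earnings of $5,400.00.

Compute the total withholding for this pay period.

Canton Income Tax: taxable = $5,400.00
  $496.80 + 24.3% × ($5,400.00 − $5,100.00) = $496.80 + 24.3% × $300.00 = $569.70
Retirement Security Contribution: 7.23% × $5,400.00 = $390.42
Solidarity Surcharge: 2.86% × $5,400.00 = $154.44
Disability Insurance: 2.6% × $5,400.00 = $140.40
Total: $569.70 + $390.42 + $154.44 + $140.40 = $1,254.96

$1,254.96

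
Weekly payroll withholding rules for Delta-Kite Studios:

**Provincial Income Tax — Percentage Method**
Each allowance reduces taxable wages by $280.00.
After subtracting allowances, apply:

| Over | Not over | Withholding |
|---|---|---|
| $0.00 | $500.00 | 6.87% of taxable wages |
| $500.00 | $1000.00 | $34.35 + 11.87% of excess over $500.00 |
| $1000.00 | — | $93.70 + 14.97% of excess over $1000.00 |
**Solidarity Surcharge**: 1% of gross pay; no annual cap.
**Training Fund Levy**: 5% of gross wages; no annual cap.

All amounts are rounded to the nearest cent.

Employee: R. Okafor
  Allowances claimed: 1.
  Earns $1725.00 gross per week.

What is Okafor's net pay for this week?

$1461.18

Provincial Income Tax: taxable = $1725.00 − 1×$280.00 = $1445.00
  $93.70 + 14.97% × ($1445.00 − $1000.00) = $93.70 + 14.97% × $445.00 = $160.32
Solidarity Surcharge: 1% × $1725.00 = $17.25
Training Fund Levy: 5% × $1725.00 = $86.25
Total withheld: $160.32 + $17.25 + $86.25 = $263.82
Net pay: $1725.00 − $263.82 = $1461.18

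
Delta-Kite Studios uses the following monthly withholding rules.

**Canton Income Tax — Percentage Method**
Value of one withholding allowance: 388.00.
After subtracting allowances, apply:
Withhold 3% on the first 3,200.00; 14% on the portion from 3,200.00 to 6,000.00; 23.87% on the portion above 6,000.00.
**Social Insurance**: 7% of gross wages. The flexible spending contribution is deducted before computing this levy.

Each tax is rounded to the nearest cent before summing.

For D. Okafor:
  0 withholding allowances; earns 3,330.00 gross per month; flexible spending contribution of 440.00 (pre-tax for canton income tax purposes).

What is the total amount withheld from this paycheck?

289.00

Canton Income Tax: taxable = 3,330.00 − 440.00 = 2,890.00
  3% × 2,890.00 = 86.70
Social Insurance: 7% × 2,890.00 = 202.30
Total: 86.70 + 202.30 = 289.00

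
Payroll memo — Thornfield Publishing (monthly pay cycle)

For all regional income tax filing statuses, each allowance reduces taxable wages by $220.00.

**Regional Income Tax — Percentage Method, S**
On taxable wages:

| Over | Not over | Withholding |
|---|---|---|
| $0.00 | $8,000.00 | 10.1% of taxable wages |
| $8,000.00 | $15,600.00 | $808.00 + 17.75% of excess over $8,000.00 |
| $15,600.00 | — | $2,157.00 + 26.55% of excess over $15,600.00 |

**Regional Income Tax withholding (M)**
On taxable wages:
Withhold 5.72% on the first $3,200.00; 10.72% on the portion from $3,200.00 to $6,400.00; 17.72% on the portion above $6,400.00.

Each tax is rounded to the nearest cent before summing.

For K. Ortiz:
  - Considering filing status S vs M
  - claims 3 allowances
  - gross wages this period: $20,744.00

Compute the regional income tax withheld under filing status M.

$2,950.88

Regional Income Tax (M): taxable = $20,744.00 − 3×$220.00 = $20,084.00
  $526.08 + 17.72% × ($20,084.00 − $6,400.00) = $526.08 + 17.72% × $13,684.00 = $2,950.88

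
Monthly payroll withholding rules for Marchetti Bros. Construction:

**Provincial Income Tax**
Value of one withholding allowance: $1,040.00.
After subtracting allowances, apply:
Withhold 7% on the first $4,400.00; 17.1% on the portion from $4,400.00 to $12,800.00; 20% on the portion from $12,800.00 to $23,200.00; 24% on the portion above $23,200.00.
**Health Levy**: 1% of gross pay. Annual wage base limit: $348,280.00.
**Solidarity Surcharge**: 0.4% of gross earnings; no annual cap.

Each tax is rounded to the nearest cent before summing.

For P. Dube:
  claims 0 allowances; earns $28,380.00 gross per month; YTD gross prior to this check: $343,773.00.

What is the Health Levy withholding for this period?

Health Levy: cap $348,280.00 − YTD $343,773.00 = $4,507.00 subject; 1% × $4,507.00 = $45.07

$45.07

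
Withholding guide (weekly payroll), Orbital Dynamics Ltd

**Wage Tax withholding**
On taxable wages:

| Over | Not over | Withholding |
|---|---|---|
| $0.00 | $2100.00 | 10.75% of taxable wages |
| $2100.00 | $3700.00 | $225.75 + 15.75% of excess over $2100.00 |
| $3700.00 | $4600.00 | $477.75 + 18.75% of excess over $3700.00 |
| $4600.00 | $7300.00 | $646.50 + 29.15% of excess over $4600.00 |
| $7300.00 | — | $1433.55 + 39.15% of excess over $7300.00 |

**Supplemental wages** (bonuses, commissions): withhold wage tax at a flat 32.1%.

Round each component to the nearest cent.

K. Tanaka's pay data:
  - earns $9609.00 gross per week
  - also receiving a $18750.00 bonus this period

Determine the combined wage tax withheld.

Wage Tax: taxable = $9609.00
  $1433.55 + 39.15% × ($9609.00 − $7300.00) = $1433.55 + 39.15% × $2309.00 = $2337.52
Supplemental (32.1% flat on bonus): 32.1% × $18750.00 = $6018.75
Total wage tax: $2337.52 + $6018.75 = $8356.27

$8356.27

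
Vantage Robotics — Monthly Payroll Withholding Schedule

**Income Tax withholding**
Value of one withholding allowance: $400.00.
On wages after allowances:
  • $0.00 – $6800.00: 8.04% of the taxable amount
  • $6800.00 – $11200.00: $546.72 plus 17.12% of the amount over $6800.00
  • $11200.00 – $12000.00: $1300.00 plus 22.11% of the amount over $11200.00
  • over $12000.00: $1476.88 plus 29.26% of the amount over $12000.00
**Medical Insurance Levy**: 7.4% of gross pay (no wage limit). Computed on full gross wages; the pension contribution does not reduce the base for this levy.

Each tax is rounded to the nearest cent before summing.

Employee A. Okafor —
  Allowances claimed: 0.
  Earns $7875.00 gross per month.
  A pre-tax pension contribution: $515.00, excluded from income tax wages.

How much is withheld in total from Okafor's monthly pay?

$1225.34

Income Tax: taxable = $7875.00 − $515.00 = $7360.00
  $546.72 + 17.12% × ($7360.00 − $6800.00) = $546.72 + 17.12% × $560.00 = $642.59
Medical Insurance Levy: 7.4% × $7875.00 = $582.75
Total: $642.59 + $582.75 = $1225.34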